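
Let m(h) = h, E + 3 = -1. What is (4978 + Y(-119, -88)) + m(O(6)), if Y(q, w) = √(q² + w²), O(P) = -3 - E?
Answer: 4979 + √21905 ≈ 5127.0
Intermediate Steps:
E = -4 (E = -3 - 1 = -4)
O(P) = 1 (O(P) = -3 - 1*(-4) = -3 + 4 = 1)
(4978 + Y(-119, -88)) + m(O(6)) = (4978 + √((-119)² + (-88)²)) + 1 = (4978 + √(14161 + 7744)) + 1 = (4978 + √21905) + 1 = 4979 + √21905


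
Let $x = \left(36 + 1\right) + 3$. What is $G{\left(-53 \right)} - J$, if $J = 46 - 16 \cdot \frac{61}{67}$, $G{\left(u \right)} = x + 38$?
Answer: $\frac{3120}{67} \approx 46.567$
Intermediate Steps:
$x = 40$ ($x = 37 + 3 = 40$)
$G{\left(u \right)} = 78$ ($G{\left(u \right)} = 40 + 38 = 78$)
$J = \frac{2106}{67}$ ($J = 46 - 16 \cdot 61 \cdot \frac{1}{67} = 46 - \frac{976}{67} = \frac{2106}{67} \approx 31.433$)
$G{\left(-53 \right)} - J = 78 - \frac{2106}{67} = \frac{3120}{67}$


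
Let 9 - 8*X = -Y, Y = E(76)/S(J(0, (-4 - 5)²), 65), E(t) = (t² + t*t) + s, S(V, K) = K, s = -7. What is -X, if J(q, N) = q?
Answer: -1213/52 ≈ -23.327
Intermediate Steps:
E(t) = -7 + 2*t² (E(t) = (t² + t*t) - 7 = (t² + t²) - 7 = 2*t² - 7 = -7 + 2*t²)
Y = 2309/13 (Y = (-7 + 2*76²)/65 = (-7 + 2*5776)*(1/65) = (-7 + 11552)*(1/65) = 11545*(1/65) = 2309/13 ≈ 177.62)
X = 1213/52 (X = 9/8 - (-1)*2309/(8*13) = 9/8 - ⅛*(-2309/13) = 9/8 + 2309/104 = 1213/52 ≈ 23.327)
-X = -1*1213/52 = -1213/52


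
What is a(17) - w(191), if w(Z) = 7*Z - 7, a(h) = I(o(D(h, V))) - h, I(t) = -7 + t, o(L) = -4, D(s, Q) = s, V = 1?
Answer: -1358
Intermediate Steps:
a(h) = -11 - h (a(h) = (-7 - 4) - h = -11 - h)
w(Z) = -7 + 7*Z
a(17) - w(191) = (-11 - 1*17) - (-7 + 7*191) = (-11 - 17) - (-7 + 1337) = -28 - 1*1330 = -28 - 1330 = -1358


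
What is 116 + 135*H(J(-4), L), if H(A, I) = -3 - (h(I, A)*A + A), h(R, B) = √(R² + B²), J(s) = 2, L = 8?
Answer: -559 - 540*√17 ≈ -2785.5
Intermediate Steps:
h(R, B) = √(B² + R²)
H(A, I) = -3 - A - A*√(A² + I²) (H(A, I) = -3 - (√(A² + I²)*A + A) = -3 - (A*√(A² + I²) + A) = -3 - (A + A*√(A² + I²)) = -3 + (-A - A*√(A² + I²)) = -3 - A - A*√(A² + I²))
116 + 135*H(J(-4), L) = 116 + 135*(-3 - 1*2 - 1*2*√(2² + 8²)) = 116 + 135*(-3 - 2 - 1*2*√(4 + 64)) = 116 + 135*(-3 - 2 - 1*2*√68) = 116 + 135*(-3 - 2 - 1*2*2*√17) = 116 + 135*(-3 - 2 - 4*√17) = 116 + 135*(-5 - 4*√17) = 116 + (-675 - 540*√17) = -559 - 540*√17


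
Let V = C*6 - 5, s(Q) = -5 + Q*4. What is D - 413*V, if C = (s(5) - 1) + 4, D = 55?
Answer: -42484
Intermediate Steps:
s(Q) = -5 + 4*Q
C = 18 (C = ((-5 + 4*5) - 1) + 4 = ((-5 + 20) - 1) + 4 = (15 - 1) + 4 = 14 + 4 = 18)
V = 103 (V = 18*6 - 5 = 108 - 5 = 103)
D - 413*V = 55 - 413*103 = 55 - 42539 = -42484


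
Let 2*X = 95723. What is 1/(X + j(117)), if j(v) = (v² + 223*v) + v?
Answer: 2/175517 ≈ 1.1395e-5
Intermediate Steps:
j(v) = v² + 224*v
X = 95723/2 (X = (½)*95723 = 95723/2 ≈ 47862.)
1/(X + j(117)) = 1/(95723/2 + 117*(224 + 117)) = 1/(95723/2 + 117*341) = 1/(95723/2 + 39897) = 1/(175517/2) = 2/175517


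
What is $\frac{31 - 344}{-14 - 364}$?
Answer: $\frac{313}{378} \approx 0.82804$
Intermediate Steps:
$\frac{31 - 344}{-14 - 364} = - \frac{313}{-378} = \left(-313\right) \left(- \frac{1}{378}\right) = \frac{313}{378}$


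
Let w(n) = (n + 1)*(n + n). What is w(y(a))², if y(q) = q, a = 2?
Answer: 144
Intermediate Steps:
w(n) = 2*n*(1 + n) (w(n) = (1 + n)*(2*n) = 2*n*(1 + n))
w(y(a))² = (2*2*(1 + 2))² = (2*2*3)² = 12² = 144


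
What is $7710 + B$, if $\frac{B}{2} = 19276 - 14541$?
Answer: $17180$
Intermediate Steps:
$B = 9470$ ($B = 2 \left(19276 - 14541\right) = 2 \cdot 4735 = 9470$)
$7710 + B = 7710 + 9470 = 17180$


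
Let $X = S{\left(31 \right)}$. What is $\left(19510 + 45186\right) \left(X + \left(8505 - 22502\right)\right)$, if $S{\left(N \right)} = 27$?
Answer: $-903803120$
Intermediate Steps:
$X = 27$
$\left(19510 + 45186\right) \left(X + \left(8505 - 22502\right)\right) = \left(19510 + 45186\right) \left(27 + \left(8505 - 22502\right)\right) = 64696 \left(27 + \left(8505 - 22502\right)\right) = 64696 \left(27 - 13997\right) = 64696 \left(-13970\right) = -903803120$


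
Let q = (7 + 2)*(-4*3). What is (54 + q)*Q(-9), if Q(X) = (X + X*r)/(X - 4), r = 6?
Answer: -3402/13 ≈ -261.69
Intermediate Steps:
Q(X) = 7*X/(-4 + X) (Q(X) = (X + X*6)/(X - 4) = (X + 6*X)/(-4 + X) = (7*X)/(-4 + X) = 7*X/(-4 + X))
q = -108 (q = 9*(-12) = -108)
(54 + q)*Q(-9) = (54 - 108)*(7*(-9)/(-4 - 9)) = -378*(-9)/(-13) = -378*(-9)*(-1)/13 = -54*63/13 = -3402/13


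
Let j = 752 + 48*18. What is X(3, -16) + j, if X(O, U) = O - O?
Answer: 1616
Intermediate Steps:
X(O, U) = 0
j = 1616 (j = 752 + 864 = 1616)
X(3, -16) + j = 0 + 1616 = 1616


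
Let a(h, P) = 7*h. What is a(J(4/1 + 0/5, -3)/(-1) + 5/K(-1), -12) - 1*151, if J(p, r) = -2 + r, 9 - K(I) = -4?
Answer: -1473/13 ≈ -113.31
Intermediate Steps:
K(I) = 13 (K(I) = 9 - 1*(-4) = 9 + 4 = 13)
a(J(4/1 + 0/5, -3)/(-1) + 5/K(-1), -12) - 1*151 = 7*((-2 - 3)/(-1) + 5/13) - 1*151 = 7*(-5*(-1) + 5*(1/13)) - 151 = 7*(5 + 5/13) - 151 = 7*(70/13) - 151 = 490/13 - 151 = -1473/13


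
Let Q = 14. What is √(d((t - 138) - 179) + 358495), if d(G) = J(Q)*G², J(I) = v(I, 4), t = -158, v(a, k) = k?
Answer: √1260995 ≈ 1122.9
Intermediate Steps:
J(I) = 4
d(G) = 4*G²
√(d((t - 138) - 179) + 358495) = √(4*((-158 - 138) - 179)² + 358495) = √(4*(-296 - 179)² + 358495) = √(4*(-475)² + 358495) = √(4*225625 + 358495) = √(902500 + 358495) = √1260995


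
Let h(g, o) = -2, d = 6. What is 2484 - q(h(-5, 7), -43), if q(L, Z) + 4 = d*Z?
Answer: 2746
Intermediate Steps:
q(L, Z) = -4 + 6*Z
2484 - q(h(-5, 7), -43) = 2484 - (-4 + 6*(-43)) = 2484 - (-4 - 258) = 2484 - 1*(-262) = 2484 + 262 = 2746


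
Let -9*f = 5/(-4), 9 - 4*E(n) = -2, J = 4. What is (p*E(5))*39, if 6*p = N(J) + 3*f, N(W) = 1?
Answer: 2431/96 ≈ 25.323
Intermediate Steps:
E(n) = 11/4 (E(n) = 9/4 - 1/4*(-2) = 9/4 + 1/2 = 11/4)
f = 5/36 (f = -5/(9*(-4)) = -5*(-1)/(9*4) = -1/9*(-5/4) = 5/36 ≈ 0.13889)
p = 17/72 (p = (1 + 3*(5/36))/6 = (1 + 5/12)/6 = (1/6)*(17/12) = 17/72 ≈ 0.23611)
(p*E(5))*39 = ((17/72)*(11/4))*39 = (187/288)*39 = 2431/96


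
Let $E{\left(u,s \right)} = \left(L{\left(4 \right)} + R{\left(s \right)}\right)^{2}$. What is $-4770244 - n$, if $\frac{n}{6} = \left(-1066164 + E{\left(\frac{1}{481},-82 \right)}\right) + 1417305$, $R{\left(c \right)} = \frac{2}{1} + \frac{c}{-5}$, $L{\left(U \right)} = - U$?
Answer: $- \frac{171958354}{25} \approx -6.8783 \cdot 10^{6}$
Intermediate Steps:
$R{\left(c \right)} = 2 - \frac{c}{5}$ ($R{\left(c \right)} = 2 \cdot 1 + c \left(- \frac{1}{5}\right) = 2 - \frac{c}{5}$)
$E{\left(u,s \right)} = \left(-2 - \frac{s}{5}\right)^{2}$ ($E{\left(u,s \right)} = \left(\left(-1\right) 4 - \left(-2 + \frac{s}{5}\right)\right)^{2} = \left(-4 - \left(-2 + \frac{s}{5}\right)\right)^{2} = \left(-2 - \frac{s}{5}\right)^{2}$)
$n = \frac{52702254}{25}$ ($n = 6 \left(\left(-1066164 + \frac{\left(10 - 82\right)^{2}}{25}\right) + 1417305\right) = 6 \left(\left(-1066164 + \frac{\left(-72\right)^{2}}{25}\right) + 1417305\right) = 6 \left(\left(-1066164 + \frac{1}{25} \cdot 5184\right) + 1417305\right) = 6 \left(\left(-1066164 + \frac{5184}{25}\right) + 1417305\right) = 6 \left(- \frac{26648916}{25} + 1417305\right) = 6 \cdot \frac{8783709}{25} = \frac{52702254}{25} \approx 2.1081 \cdot 10^{6}$)
$-4770244 - n = -4770244 - \frac{52702254}{25} = - \frac{171958354}{25}$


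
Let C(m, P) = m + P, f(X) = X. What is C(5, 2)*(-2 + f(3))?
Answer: 7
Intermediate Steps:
C(m, P) = P + m
C(5, 2)*(-2 + f(3)) = (2 + 5)*(-2 + 3) = 7*1 = 7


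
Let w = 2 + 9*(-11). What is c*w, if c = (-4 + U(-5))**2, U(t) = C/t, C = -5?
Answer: -873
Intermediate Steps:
w = -97 (w = 2 - 99 = -97)
U(t) = -5/t
c = 9 (c = (-4 - 5/(-5))**2 = (-4 - 5*(-1/5))**2 = (-4 + 1)**2 = (-3)**2 = 9)
c*w = 9*(-97) = -873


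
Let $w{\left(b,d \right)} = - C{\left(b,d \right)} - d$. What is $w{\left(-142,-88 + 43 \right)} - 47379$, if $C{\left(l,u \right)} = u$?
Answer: $-47289$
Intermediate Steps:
$w{\left(b,d \right)} = - 2 d$ ($w{\left(b,d \right)} = - d - d = - 2 d$)
$w{\left(-142,-88 + 43 \right)} - 47379 = - 2 \left(-88 + 43\right) - 47379 = \left(-2\right) \left(-45\right) - 47379 = 90 - 47379 = -47289$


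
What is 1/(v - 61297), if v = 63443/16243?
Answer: -16243/995583728 ≈ -1.6315e-5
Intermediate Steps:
v = 63443/16243 (v = 63443*(1/16243) = 63443/16243 ≈ 3.9059)
1/(v - 61297) = 1/(63443/16243 - 61297) = 1/(-995583728/16243) = -16243/995583728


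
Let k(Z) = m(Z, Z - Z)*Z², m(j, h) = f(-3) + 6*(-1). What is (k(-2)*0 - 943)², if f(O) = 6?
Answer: 889249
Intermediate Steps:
m(j, h) = 0 (m(j, h) = 6 + 6*(-1) = 6 - 6 = 0)
k(Z) = 0 (k(Z) = 0*Z² = 0)
(k(-2)*0 - 943)² = (0*0 - 943)² = (0 - 943)² = (-943)² = 889249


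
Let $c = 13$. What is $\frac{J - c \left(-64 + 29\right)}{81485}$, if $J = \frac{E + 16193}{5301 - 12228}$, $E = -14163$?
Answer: $\frac{629951}{112889319} \approx 0.0055803$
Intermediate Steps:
$J = - \frac{2030}{6927}$ ($J = \frac{-14163 + 16193}{5301 - 12228} = \frac{2030}{-6927} = 2030 \left(- \frac{1}{6927}\right) = - \frac{2030}{6927} \approx -0.29306$)
$\frac{J - c \left(-64 + 29\right)}{81485} = \frac{- \frac{2030}{6927} - 13 \left(-64 + 29\right)}{81485} = \left(- \frac{2030}{6927} - 13 \left(-35\right)\right) \frac{1}{81485} = \left(- \frac{2030}{6927} - -455\right) \frac{1}{81485} = \left(- \frac{2030}{6927} + 455\right) \frac{1}{81485} = \frac{3149755}{6927} \cdot \frac{1}{81485} = \frac{629951}{112889319}$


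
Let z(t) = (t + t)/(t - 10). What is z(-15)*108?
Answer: 648/5 ≈ 129.60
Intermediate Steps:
z(t) = 2*t/(-10 + t) (z(t) = (2*t)/(-10 + t) = 2*t/(-10 + t))
z(-15)*108 = (2*(-15)/(-10 - 15))*108 = (2*(-15)/(-25))*108 = (2*(-15)*(-1/25))*108 = (6/5)*108 = 648/5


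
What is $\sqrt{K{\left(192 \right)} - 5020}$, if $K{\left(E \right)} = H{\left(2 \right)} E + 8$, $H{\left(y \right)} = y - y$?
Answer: $2 i \sqrt{1253} \approx 70.796 i$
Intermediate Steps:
$H{\left(y \right)} = 0$
$K{\left(E \right)} = 8$ ($K{\left(E \right)} = 0 E + 8 = 0 + 8 = 8$)
$\sqrt{K{\left(192 \right)} - 5020} = \sqrt{8 - 5020} = \sqrt{-5012} = 2 i \sqrt{1253}$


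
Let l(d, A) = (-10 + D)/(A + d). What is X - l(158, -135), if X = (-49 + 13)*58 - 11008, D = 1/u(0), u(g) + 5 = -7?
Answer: -3614375/276 ≈ -13096.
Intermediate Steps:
u(g) = -12 (u(g) = -5 - 7 = -12)
D = -1/12 (D = 1/(-12) = -1/12 ≈ -0.083333)
l(d, A) = -121/(12*(A + d)) (l(d, A) = (-10 - 1/12)/(A + d) = -121/(12*(A + d)))
X = -13096 (X = -36*58 - 11008 = -2088 - 11008 = -13096)
X - l(158, -135) = -13096 - (-121)/(12*(-135) + 12*158) = -13096 - (-121)/(-1620 + 1896) = -13096 - (-121)/276 = -13096 - 1*(-121/276) = -13096 + 121/276 = -3614375/276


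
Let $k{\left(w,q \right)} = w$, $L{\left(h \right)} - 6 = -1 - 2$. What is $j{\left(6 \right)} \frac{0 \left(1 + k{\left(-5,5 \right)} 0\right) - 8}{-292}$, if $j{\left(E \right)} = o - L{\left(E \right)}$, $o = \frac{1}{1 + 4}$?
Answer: $- \frac{28}{365} \approx -0.076712$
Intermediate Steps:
$L{\left(h \right)} = 3$ ($L{\left(h \right)} = 6 - 3 = 3$)
$o = \frac{1}{5} \approx 0.2$
$j{\left(E \right)} = - \frac{14}{5}$ ($j{\left(E \right)} = \frac{1}{5} - 3 = - \frac{14}{5}$)
$j{\left(6 \right)} \frac{0 \left(1 + k{\left(-5,5 \right)} 0\right) - 8}{-292} = - \frac{14 \frac{0 \left(1 - 0\right) - 8}{-292}}{5} = - \frac{14 \left(0 \left(1 + 0\right) - 8\right) \left(- \frac{1}{292}\right)}{5} = - \frac{14 \left(0 \cdot 1 - 8\right) \left(- \frac{1}{292}\right)}{5} = - \frac{14 \left(0 - 8\right) \left(- \frac{1}{292}\right)}{5} = - \frac{14 \left(\left(-8\right) \left(- \frac{1}{292}\right)\right)}{5} = \left(- \frac{14}{5}\right) \frac{2}{73} = - \frac{28}{365}$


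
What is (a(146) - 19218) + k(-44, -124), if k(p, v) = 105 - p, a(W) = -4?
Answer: -19073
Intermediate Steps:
(a(146) - 19218) + k(-44, -124) = (-4 - 19218) + (105 - 1*(-44)) = -19222 + (105 + 44) = -19222 + 149 = -19073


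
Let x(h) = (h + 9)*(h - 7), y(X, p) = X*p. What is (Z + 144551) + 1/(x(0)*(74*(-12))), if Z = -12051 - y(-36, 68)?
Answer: 7549530913/55944 ≈ 1.3495e+5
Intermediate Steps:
x(h) = (-7 + h)*(9 + h) (x(h) = (9 + h)*(-7 + h) = (-7 + h)*(9 + h))
Z = -9603 (Z = -12051 - (-36)*68 = -12051 - 1*(-2448) = -12051 + 2448 = -9603)
(Z + 144551) + 1/(x(0)*(74*(-12))) = (-9603 + 144551) + 1/((-63 + 0² + 2*0)*(74*(-12))) = 134948 + 1/((-63 + 0 + 0)*(-888)) = 134948 + 1/(-63*(-888)) = 134948 + 1/55944 = 7549530913/55944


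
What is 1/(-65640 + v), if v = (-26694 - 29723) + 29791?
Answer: -1/92266 ≈ -1.0838e-5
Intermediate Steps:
v = -26626 (v = -56417 + 29791 = -26626)
1/(-65640 + v) = 1/(-65640 - 26626) = 1/(-92266) = -1/92266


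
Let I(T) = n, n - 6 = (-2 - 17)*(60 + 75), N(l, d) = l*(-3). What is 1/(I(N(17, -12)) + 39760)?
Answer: 1/37201 ≈ 2.6881e-5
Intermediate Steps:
N(l, d) = -3*l
n = -2559 (n = 6 + (-2 - 17)*(60 + 75) = 6 - 19*135 = 6 - 2565 = -2559)
I(T) = -2559
1/(I(N(17, -12)) + 39760) = 1/(-2559 + 39760) = 1/37201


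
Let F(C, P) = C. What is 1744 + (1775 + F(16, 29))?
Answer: 3535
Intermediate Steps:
1744 + (1775 + F(16, 29)) = 1744 + (1775 + 16) = 1744 + 1791 = 3535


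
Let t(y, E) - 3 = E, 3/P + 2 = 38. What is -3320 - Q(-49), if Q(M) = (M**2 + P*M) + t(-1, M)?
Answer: -68051/12 ≈ -5670.9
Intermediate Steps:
P = 1/12 (P = 3/(-2 + 38) = 3/36 = 3*(1/36) = 1/12 ≈ 0.083333)
t(y, E) = 3 + E
Q(M) = 3 + M**2 + 13*M/12 (Q(M) = (M**2 + M/12) + (3 + M) = 3 + M**2 + 13*M/12)
-3320 - Q(-49) = -3320 - (3 + (-49)**2 + (13/12)*(-49)) = -3320 - (3 + 2401 - 637/12) = -3320 - 1*28211/12 = -3320 - 28211/12 = -68051/12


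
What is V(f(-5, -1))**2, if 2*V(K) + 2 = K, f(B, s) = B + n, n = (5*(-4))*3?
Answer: 4489/4 ≈ 1122.3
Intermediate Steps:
n = -60 (n = -20*3 = -60)
f(B, s) = -60 + B (f(B, s) = B - 60 = -60 + B)
V(K) = -1 + K/2
V(f(-5, -1))**2 = (-1 + (-60 - 5)/2)**2 = (-1 + (1/2)*(-65))**2 = (-1 - 65/2)**2 = (-67/2)**2 = 4489/4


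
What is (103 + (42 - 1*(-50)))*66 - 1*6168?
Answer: 6702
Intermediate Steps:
(103 + (42 - 1*(-50)))*66 - 1*6168 = (103 + (42 + 50))*66 - 6168 = (103 + 92)*66 - 6168 = 195*66 - 6168 = 12870 - 6168 = 6702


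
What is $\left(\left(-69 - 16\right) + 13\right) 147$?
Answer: $-10584$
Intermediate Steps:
$\left(\left(-69 - 16\right) + 13\right) 147 = \left(-85 + 13\right) 147 = \left(-72\right) 147 = -10584$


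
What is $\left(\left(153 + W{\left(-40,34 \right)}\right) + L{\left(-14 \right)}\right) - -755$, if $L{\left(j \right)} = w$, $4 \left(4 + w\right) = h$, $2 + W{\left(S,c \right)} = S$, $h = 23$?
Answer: $\frac{3471}{4} \approx 867.75$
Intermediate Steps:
$W{\left(S,c \right)} = -2 + S$
$w = \frac{7}{4}$ ($w = -4 + \frac{1}{4} \cdot 23 = -4 + \frac{23}{4} = \frac{7}{4} \approx 1.75$)
$L{\left(j \right)} = \frac{7}{4}$
$\left(\left(153 + W{\left(-40,34 \right)}\right) + L{\left(-14 \right)}\right) - -755 = \left(\left(153 - 42\right) + \frac{7}{4}\right) - -755 = \left(\left(153 - 42\right) + \frac{7}{4}\right) + 755 = \left(111 + \frac{7}{4}\right) + 755 = \frac{451}{4} + 755 = \frac{3471}{4}$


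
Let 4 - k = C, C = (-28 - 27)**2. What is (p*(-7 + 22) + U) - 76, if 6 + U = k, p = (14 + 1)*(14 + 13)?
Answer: 2972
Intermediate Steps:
C = 3025 (C = (-55)**2 = 3025)
p = 405 (p = 15*27 = 405)
k = -3021 (k = 4 - 1*3025 = 4 - 3025 = -3021)
U = -3027 (U = -6 - 3021 = -3027)
(p*(-7 + 22) + U) - 76 = (405*(-7 + 22) - 3027) - 76 = (405*15 - 3027) - 76 = (6075 - 3027) - 76 = 3048 - 76 = 2972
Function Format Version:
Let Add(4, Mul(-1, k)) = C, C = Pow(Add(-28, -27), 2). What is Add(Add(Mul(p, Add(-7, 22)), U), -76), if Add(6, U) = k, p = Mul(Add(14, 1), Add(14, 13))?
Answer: 2972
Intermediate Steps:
C = 3025 (C = Pow(-55, 2) = 3025)
p = 405 (p = Mul(15, 27) = 405)
k = -3021 (k = Add(4, Mul(-1, 3025)) = Add(4, -3025) = -3021)
U = -3027 (U = Add(-6, -3021) = -3027)
Add(Add(Mul(p, Add(-7, 22)), U), -76) = Add(Add(Mul(405, Add(-7, 22)), -3027), -76) = Add(Add(Mul(405, 15), -3027), -76) = Add(Add(6075, -3027), -76) = Add(3048, -76) = 2972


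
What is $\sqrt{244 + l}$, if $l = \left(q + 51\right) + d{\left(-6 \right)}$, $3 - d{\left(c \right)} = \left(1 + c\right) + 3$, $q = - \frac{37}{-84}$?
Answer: $\frac{\sqrt{529977}}{42} \approx 17.333$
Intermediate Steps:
$q = \frac{37}{84}$ ($q = \left(-37\right) \left(- \frac{1}{84}\right) = \frac{37}{84} \approx 0.44048$)
$d{\left(c \right)} = -1 - c$ ($d{\left(c \right)} = 3 - \left(\left(1 + c\right) + 3\right) = 3 - \left(4 + c\right) = -1 - c$)
$l = \frac{4741}{84}$ ($l = \left(\frac{37}{84} + 51\right) - -5 = \frac{4321}{84} + \left(-1 + 6\right) = \frac{4321}{84} + 5 = \frac{4741}{84} \approx 56.44$)
$\sqrt{244 + l} = \sqrt{244 + \frac{4741}{84}} = \sqrt{\frac{25237}{84}} = \frac{\sqrt{529977}}{42}$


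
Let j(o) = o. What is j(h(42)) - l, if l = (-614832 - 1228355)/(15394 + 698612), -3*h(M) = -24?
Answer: 7555235/714006 ≈ 10.581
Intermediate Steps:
h(M) = 8 (h(M) = -⅓*(-24) = 8)
l = -1843187/714006 ≈ -2.5815
j(h(42)) - l = 8 - 1*(-1843187/714006) = 8 + 1843187/714006 = 7555235/714006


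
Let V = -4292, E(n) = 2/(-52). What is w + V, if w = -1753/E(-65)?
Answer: 41286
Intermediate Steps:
E(n) = -1/26 (E(n) = 2*(-1/52) = -1/26)
w = 45578 (w = -1753/(-1/26) = -1753*(-26) = 45578)
w + V = 45578 - 4292 = 41286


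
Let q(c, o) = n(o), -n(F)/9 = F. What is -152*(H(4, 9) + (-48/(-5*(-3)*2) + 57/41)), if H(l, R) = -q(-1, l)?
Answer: -1115224/205 ≈ -5440.1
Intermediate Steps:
n(F) = -9*F
q(c, o) = -9*o
H(l, R) = 9*l (H(l, R) = -(-9)*l = 9*l)
-152*(H(4, 9) + (-48/(-5*(-3)*2) + 57/41)) = -152*(9*4 + (-48/(-5*(-3)*2) + 57/41)) = -152*(36 + (-48/(15*2) + 57*(1/41))) = -152*(36 + (-48/30 + 57/41)) = -152*(36 + (-48*1/30 + 57/41)) = -152*(36 + (-8/5 + 57/41)) = -152*(36 - 43/205) = -152*7337/205 = -1115224/205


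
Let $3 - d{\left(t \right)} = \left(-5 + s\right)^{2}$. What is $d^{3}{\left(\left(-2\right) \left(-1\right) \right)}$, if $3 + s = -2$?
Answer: $-912673$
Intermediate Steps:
$s = -5$ ($s = -3 - 2 = -5$)
$d{\left(t \right)} = -97$ ($d{\left(t \right)} = 3 - \left(-5 - 5\right)^{2} = 3 - \left(-10\right)^{2} = 3 - 100 = -97$)
$d^{3}{\left(\left(-2\right) \left(-1\right) \right)} = \left(-97\right)^{3} = -912673$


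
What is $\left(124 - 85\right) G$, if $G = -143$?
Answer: $-5577$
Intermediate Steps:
$\left(124 - 85\right) G = \left(124 - 85\right) \left(-143\right) = 39 \left(-143\right) = -5577$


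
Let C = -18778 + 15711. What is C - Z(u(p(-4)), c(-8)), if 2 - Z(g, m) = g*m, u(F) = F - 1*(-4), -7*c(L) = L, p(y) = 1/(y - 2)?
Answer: -64357/21 ≈ -3064.6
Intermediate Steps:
p(y) = 1/(-2 + y)
c(L) = -L/7
u(F) = 4 + F (u(F) = F + 4 = 4 + F)
Z(g, m) = 2 - g*m
C = -3067
C - Z(u(p(-4)), c(-8)) = -3067 - (2 - (4 + 1/(-2 - 4))*(-⅐*(-8))) = -3067 - (2 - 1*(4 + 1/(-6))*8/7) = -3067 - (2 - 1*(4 - ⅙)*8/7) = -3067 - (2 - 1*23/6*8/7) = -3067 - (2 - 92/21) = -3067 - 1*(-50/21) = -3067 + 50/21 = -64357/21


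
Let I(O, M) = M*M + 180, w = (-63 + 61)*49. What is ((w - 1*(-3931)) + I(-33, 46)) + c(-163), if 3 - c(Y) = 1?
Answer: 6131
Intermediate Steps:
w = -98 (w = -2*49 = -98)
I(O, M) = 180 + M² (I(O, M) = M² + 180 = 180 + M²)
c(Y) = 2 (c(Y) = 3 - 1*1 = 3 - 1 = 2)
((w - 1*(-3931)) + I(-33, 46)) + c(-163) = ((-98 - 1*(-3931)) + (180 + 46²)) + 2 = ((-98 + 3931) + (180 + 2116)) + 2 = (3833 + 2296) + 2 = 6129 + 2 = 6131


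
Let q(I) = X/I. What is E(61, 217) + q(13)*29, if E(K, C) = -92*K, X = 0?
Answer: -5612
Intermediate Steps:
q(I) = 0 (q(I) = 0/I = 0)
E(61, 217) + q(13)*29 = -92*61 + 0*29 = -5612 + 0 = -5612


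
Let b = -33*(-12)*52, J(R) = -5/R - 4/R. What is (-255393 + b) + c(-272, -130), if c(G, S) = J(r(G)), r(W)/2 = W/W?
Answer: -469611/2 ≈ -2.3481e+5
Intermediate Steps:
r(W) = 2 (r(W) = 2*(W/W) = 2*1 = 2)
J(R) = -9/R
c(G, S) = -9/2
b = 20592 (b = 396*52 = 20592)
(-255393 + b) + c(-272, -130) = (-255393 + 20592) - 9/2 = -234801 - 9/2 = -469611/2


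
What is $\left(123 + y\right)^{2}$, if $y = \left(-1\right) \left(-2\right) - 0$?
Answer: $15625$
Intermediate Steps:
$y = 2$ ($y = 2 + \left(-1 + 1\right) = 2 + 0 = 2$)
$\left(123 + y\right)^{2} = \left(123 + 2\right)^{2} = 125^{2} = 15625$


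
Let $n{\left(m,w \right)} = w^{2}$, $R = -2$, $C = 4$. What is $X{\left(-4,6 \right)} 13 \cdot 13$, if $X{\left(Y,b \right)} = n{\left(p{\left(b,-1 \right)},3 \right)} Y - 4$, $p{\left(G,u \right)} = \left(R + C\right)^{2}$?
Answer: $-6760$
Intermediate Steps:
$p{\left(G,u \right)} = 4$ ($p{\left(G,u \right)} = \left(-2 + 4\right)^{2} = 2^{2} = 4$)
$X{\left(Y,b \right)} = -4 + 9 Y$ ($X{\left(Y,b \right)} = 3^{2} Y - 4 = 9 Y - 4 = -4 + 9 Y$)
$X{\left(-4,6 \right)} 13 \cdot 13 = \left(-4 + 9 \left(-4\right)\right) 13 \cdot 13 = \left(-4 - 36\right) 13 \cdot 13 = \left(-40\right) 13 \cdot 13 = \left(-520\right) 13 = -6760$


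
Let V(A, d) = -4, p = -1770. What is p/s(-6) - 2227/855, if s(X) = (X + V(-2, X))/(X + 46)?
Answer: 6051173/855 ≈ 7077.4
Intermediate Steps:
s(X) = (-4 + X)/(46 + X) (s(X) = (X - 4)/(X + 46) = (-4 + X)/(46 + X))
p/s(-6) - 2227/855 = -1770*(46 - 6)/(-4 - 6) - 2227/855 = -1770/(-10/40) - 2227*1/855 = -1770/((1/40)*(-10)) - 2227/855 = -1770/(-¼) - 2227/855 = -1770*(-4) - 2227/855 = 7080 - 2227/855 = 6051173/855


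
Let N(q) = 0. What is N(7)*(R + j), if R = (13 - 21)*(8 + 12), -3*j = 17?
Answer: 0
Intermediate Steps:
j = -17/3 (j = -⅓*17 = -17/3 ≈ -5.6667)
R = -160 (R = -8*20 = -160)
N(7)*(R + j) = 0*(-160 - 17/3) = 0*(-497/3) = 0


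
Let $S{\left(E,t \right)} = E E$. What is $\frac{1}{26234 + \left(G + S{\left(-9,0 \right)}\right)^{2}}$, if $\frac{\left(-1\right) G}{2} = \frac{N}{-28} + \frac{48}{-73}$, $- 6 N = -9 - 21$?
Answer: $\frac{1044484}{34539722337} \approx 3.024 \cdot 10^{-5}$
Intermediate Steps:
$S{\left(E,t \right)} = E^{2}$
$N = 5$ ($N = - \frac{-9 - 21}{6} = \left(- \frac{1}{6}\right) \left(-30\right) = 5$)
$G = \frac{1709}{1022}$ ($G = - 2 \left(\frac{5}{-28} + \frac{48}{-73}\right) = - 2 \left(5 \left(- \frac{1}{28}\right) + 48 \left(- \frac{1}{73}\right)\right) = - 2 \left(- \frac{5}{28} - \frac{48}{73}\right) = \left(-2\right) \left(- \frac{1709}{2044}\right) = \frac{1709}{1022} \approx 1.6722$)
$\frac{1}{26234 + \left(G + S{\left(-9,0 \right)}\right)^{2}} = \frac{1}{26234 + \left(\frac{1709}{1022} + \left(-9\right)^{2}\right)^{2}} = \frac{1}{26234 + \left(\frac{1709}{1022} + 81\right)^{2}} = \frac{1}{26234 + \left(\frac{84491}{1022}\right)^{2}} = \frac{1}{26234 + \frac{7138729081}{1044484}} = \frac{1}{\frac{34539722337}{1044484}} = \frac{1044484}{34539722337}$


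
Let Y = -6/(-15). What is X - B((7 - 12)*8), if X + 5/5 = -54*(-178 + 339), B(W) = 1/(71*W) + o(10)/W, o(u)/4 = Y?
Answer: -123468427/14200 ≈ -8695.0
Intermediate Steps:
Y = 2/5 (Y = -6*(-1/15) = 2/5 ≈ 0.40000)
o(u) = 8/5 (o(u) = 4*(2/5) = 8/5)
B(W) = 573/(355*W) (B(W) = 1/(71*W) + 8/(5*W) = 573/(355*W))
X = -8695 (X = -1 - 54*(-178 + 339) = -1 - 54*161 = -1 - 8694 = -8695)
X - B((7 - 12)*8) = -8695 - 573/(355*((7 - 12)*8)) = -8695 - 573/(355*((-5*8))) = -8695 - 573/(355*(-40)) = -8695 - 573*(-1)/(355*40) = -8695 - 1*(-573/14200) = -8695 + 573/14200 = -123468427/14200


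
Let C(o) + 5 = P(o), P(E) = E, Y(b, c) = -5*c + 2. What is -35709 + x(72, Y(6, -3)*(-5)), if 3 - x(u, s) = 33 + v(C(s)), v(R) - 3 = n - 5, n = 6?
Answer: -35743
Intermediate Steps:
Y(b, c) = 2 - 5*c
C(o) = -5 + o
v(R) = 4 (v(R) = 3 + (6 - 5) = 3 + 1 = 4)
x(u, s) = -34 (x(u, s) = 3 - (33 + 4) = 3 - 1*37 = 3 - 37 = -34)
-35709 + x(72, Y(6, -3)*(-5)) = -35709 - 34 = -35743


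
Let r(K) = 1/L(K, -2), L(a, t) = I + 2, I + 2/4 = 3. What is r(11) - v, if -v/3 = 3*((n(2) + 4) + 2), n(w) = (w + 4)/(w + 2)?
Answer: 1219/18 ≈ 67.722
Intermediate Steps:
I = 5/2 (I = -½ + 3 = 5/2 ≈ 2.5000)
L(a, t) = 9/2 (L(a, t) = 5/2 + 2 = 9/2)
n(w) = (4 + w)/(2 + w)
r(K) = 2/9 (r(K) = 1/(9/2) = 2/9)
v = -135/2 (v = -9*(((4 + 2)/(2 + 2) + 4) + 2) = -9*((6/4 + 4) + 2) = -9*(((¼)*6 + 4) + 2) = -9*((3/2 + 4) + 2) = -9*(11/2 + 2) = -9*15/2 = -3*45/2 = -135/2 ≈ -67.500)
r(11) - v = 2/9 - 1*(-135/2) = 2/9 + 135/2 = 1219/18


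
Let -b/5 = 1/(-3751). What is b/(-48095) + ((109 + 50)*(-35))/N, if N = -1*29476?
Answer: 200790006509/1063519694644 ≈ 0.18880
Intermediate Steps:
b = 5/3751 (b = -5/(-3751) = -5*(-1/3751) = 5/3751 ≈ 0.0013330)
N = -29476
b/(-48095) + ((109 + 50)*(-35))/N = (5/3751)/(-48095) + ((109 + 50)*(-35))/(-29476) = (5/3751)*(-1/48095) + (159*(-35))*(-1/29476) = -1/36080869 - 5565*(-1/29476) = -1/36080869 + 5565/29476 = 200790006509/1063519694644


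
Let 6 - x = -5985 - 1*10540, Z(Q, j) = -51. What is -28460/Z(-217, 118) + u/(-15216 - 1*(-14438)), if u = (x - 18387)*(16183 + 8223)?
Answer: 1166158108/19839 ≈ 58781.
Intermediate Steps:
x = 16531 (x = 6 - (-5985 - 1*10540) = 6 - (-5985 - 10540) = 6 - 1*(-16525) = 6 + 16525 = 16531)
u = -45297536 (u = (16531 - 18387)*(16183 + 8223) = -1856*24406 = -45297536)
-28460/Z(-217, 118) + u/(-15216 - 1*(-14438)) = -28460/(-51) - 45297536/(-15216 - 1*(-14438)) = -28460*(-1/51) - 45297536/(-15216 + 14438) = 28460/51 - 45297536/(-778) = 28460/51 - 45297536*(-1/778) = 28460/51 + 22648768/389 = 1166158108/19839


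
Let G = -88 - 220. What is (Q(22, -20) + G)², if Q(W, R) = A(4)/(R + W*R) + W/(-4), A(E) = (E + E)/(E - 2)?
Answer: 5199419449/52900 ≈ 98288.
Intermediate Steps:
A(E) = 2*E/(-2 + E) (A(E) = (2*E)/(-2 + E) = 2*E/(-2 + E))
G = -308
Q(W, R) = 4/(R + R*W) - W/4 (Q(W, R) = (2*4/(-2 + 4))/(R + W*R) + W/(-4) = (2*4/2)/(R + R*W) + W*(-¼) = (2*4*(½))/(R + R*W) - W/4 = 4/(R + R*W) - W/4)
(Q(22, -20) + G)² = ((¼)*(16 - 1*(-20)*22 - 1*(-20)*22²)/(-20*(1 + 22)) - 308)² = ((¼)*(-1/20)*(16 + 440 - 1*(-20)*484)/23 - 308)² = ((¼)*(-1/20)*(1/23)*(16 + 440 + 9680) - 308)² = ((¼)*(-1/20)*(1/23)*10136 - 308)² = (-1267/230 - 308)² = (-72107/230)² = 5199419449/52900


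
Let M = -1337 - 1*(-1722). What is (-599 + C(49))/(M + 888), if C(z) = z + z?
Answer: -501/1273 ≈ -0.39356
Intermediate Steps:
M = 385 (M = -1337 + 1722 = 385)
C(z) = 2*z
(-599 + C(49))/(M + 888) = (-599 + 2*49)/(385 + 888) = (-599 + 98)/1273 = -501*1/1273 = -501/1273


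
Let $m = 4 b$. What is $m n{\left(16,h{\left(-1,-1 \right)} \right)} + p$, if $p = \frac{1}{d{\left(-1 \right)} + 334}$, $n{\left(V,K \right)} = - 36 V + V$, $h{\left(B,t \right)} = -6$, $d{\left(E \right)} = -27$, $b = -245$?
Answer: $\frac{168481601}{307} \approx 5.488 \cdot 10^{5}$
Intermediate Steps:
$n{\left(V,K \right)} = - 35 V$
$p = \frac{1}{307}$ ($p = \frac{1}{-27 + 334} = \frac{1}{307} \approx 0.0032573$)
$m = -980$ ($m = 4 \left(-245\right) = -980$)
$m n{\left(16,h{\left(-1,-1 \right)} \right)} + p = - 980 \left(\left(-35\right) 16\right) + \frac{1}{307} = \left(-980\right) \left(-560\right) + \frac{1}{307} = 548800 + \frac{1}{307} = \frac{168481601}{307}$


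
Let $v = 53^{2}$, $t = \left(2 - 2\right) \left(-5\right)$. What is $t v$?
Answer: $0$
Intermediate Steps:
$t = 0$ ($t = 0 \left(-5\right) = 0$)
$v = 2809$
$t v = 0 \cdot 2809 = 0$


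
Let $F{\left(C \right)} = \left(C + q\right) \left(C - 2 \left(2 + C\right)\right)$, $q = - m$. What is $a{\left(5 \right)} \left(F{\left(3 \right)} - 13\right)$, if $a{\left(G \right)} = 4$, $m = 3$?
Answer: $-52$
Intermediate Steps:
$q = -3$ ($q = \left(-1\right) 3 = -3$)
$F{\left(C \right)} = \left(-4 - C\right) \left(-3 + C\right)$ ($F{\left(C \right)} = \left(C - 3\right) \left(C - 2 \left(2 + C\right)\right) = \left(-3 + C\right) \left(C - \left(4 + 2 C\right)\right) = \left(-3 + C\right) \left(-4 - C\right) = \left(-4 - C\right) \left(-3 + C\right)$)
$a{\left(5 \right)} \left(F{\left(3 \right)} - 13\right) = 4 \left(\left(12 - 3 - 3^{2}\right) - 13\right) = 4 \left(\left(12 - 3 - 9\right) - 13\right) = 4 \left(0 - 13\right) = 4 \left(-13\right) = -52$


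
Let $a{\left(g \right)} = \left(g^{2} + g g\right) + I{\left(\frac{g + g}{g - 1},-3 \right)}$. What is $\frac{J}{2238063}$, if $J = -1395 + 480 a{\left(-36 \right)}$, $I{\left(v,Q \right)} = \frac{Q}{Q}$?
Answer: $\frac{414415}{746021} \approx 0.5555$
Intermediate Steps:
$I{\left(v,Q \right)} = 1$
$a{\left(g \right)} = 1 + 2 g^{2}$ ($a{\left(g \right)} = \left(g^{2} + g g\right) + 1 = \left(g^{2} + g^{2}\right) + 1 = 2 g^{2} + 1 = 1 + 2 g^{2}$)
$J = 1243245$ ($J = -1395 + 480 \left(1 + 2 \left(-36\right)^{2}\right) = -1395 + 480 \left(1 + 2 \cdot 1296\right) = -1395 + 480 \left(1 + 2592\right) = -1395 + 480 \cdot 2593 = -1395 + 1244640 = 1243245$)
$\frac{J}{2238063} = \frac{1243245}{2238063} = 1243245 \cdot \frac{1}{2238063} = \frac{414415}{746021}$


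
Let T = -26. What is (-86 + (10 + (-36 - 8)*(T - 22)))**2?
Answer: 4145296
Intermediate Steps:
(-86 + (10 + (-36 - 8)*(T - 22)))**2 = (-86 + (10 + (-36 - 8)*(-26 - 22)))**2 = (-86 + (10 - 44*(-48)))**2 = (-86 + (10 + 2112))**2 = (-86 + 2122)**2 = 2036**2 = 4145296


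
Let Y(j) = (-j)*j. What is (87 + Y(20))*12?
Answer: -3756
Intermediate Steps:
Y(j) = -j²
(87 + Y(20))*12 = (87 - 1*20²)*12 = (87 - 1*400)*12 = (87 - 400)*12 = -313*12 = -3756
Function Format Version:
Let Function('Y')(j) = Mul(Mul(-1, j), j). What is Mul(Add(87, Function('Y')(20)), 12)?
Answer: -3756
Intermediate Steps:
Function('Y')(j) = Mul(-1, Pow(j, 2))
Mul(Add(87, Function('Y')(20)), 12) = Mul(Add(87, Mul(-1, Pow(20, 2))), 12) = Mul(Add(87, Mul(-1, 400)), 12) = Mul(Add(87, -400), 12) = Mul(-313, 12) = -3756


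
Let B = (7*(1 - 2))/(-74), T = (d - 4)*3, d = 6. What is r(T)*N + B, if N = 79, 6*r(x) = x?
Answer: 5853/74 ≈ 79.095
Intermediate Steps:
T = 6 (T = (6 - 4)*3 = 2*3 = 6)
r(x) = x/6
B = 7/74 (B = (7*(-1))*(-1/74) = -7*(-1/74) = 7/74 ≈ 0.094595)
r(T)*N + B = ((1/6)*6)*79 + 7/74 = 1*79 + 7/74 = 79 + 7/74 = 5853/74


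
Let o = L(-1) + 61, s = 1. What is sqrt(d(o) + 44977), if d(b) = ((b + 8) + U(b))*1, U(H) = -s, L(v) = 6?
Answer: sqrt(45051) ≈ 212.25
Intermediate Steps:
o = 67 (o = 6 + 61 = 67)
U(H) = -1 (U(H) = -1*1 = -1)
d(b) = 7 + b (d(b) = ((b + 8) - 1)*1 = ((8 + b) - 1)*1 = (7 + b)*1 = 7 + b)
sqrt(d(o) + 44977) = sqrt((7 + 67) + 44977) = sqrt(74 + 44977) = sqrt(45051)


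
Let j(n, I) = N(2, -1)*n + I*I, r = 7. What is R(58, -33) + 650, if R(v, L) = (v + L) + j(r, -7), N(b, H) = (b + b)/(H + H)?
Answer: 710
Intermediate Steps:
N(b, H) = b/H (N(b, H) = (2*b)/((2*H)) = (2*b)*(1/(2*H)) = b/H)
j(n, I) = I**2 - 2*n (j(n, I) = (2/(-1))*n + I*I = (2*(-1))*n + I**2 = -2*n + I**2 = I**2 - 2*n)
R(v, L) = 35 + L + v (R(v, L) = (v + L) + ((-7)**2 - 2*7) = (L + v) + (49 - 14) = (L + v) + 35 = 35 + L + v)
R(58, -33) + 650 = (35 - 33 + 58) + 650 = 60 + 650 = 710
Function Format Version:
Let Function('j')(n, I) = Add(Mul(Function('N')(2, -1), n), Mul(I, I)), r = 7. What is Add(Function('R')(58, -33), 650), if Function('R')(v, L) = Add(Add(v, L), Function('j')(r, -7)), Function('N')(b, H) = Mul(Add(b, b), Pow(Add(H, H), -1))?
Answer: 710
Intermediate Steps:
Function('N')(b, H) = Mul(b, Pow(H, -1)) (Function('N')(b, H) = Mul(Mul(2, b), Pow(Mul(2, H), -1)) = Mul(Mul(2, b), Mul(Rational(1, 2), Pow(H, -1))) = Mul(b, Pow(H, -1)))
Function('j')(n, I) = Add(Pow(I, 2), Mul(-2, n)) (Function('j')(n, I) = Add(Mul(Mul(2, Pow(-1, -1)), n), Mul(I, I)) = Add(Mul(Mul(2, -1), n), Pow(I, 2)) = Add(Mul(-2, n), Pow(I, 2)) = Add(Pow(I, 2), Mul(-2, n)))
Function('R')(v, L) = Add(35, L, v) (Function('R')(v, L) = Add(Add(v, L), Add(Pow(-7, 2), Mul(-2, 7))) = Add(Add(L, v), Add(49, -14)) = Add(Add(L, v), 35) = Add(35, L, v))
Add(Function('R')(58, -33), 650) = Add(Add(35, -33, 58), 650) = Add(60, 650) = 710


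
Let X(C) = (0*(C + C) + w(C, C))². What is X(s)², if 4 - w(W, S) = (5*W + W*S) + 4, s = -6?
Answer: 1296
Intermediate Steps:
w(W, S) = -5*W - S*W (w(W, S) = 4 - ((5*W + W*S) + 4) = 4 - ((5*W + S*W) + 4) = 4 - (4 + 5*W + S*W) = 4 + (-4 - 5*W - S*W) = -5*W - S*W)
X(C) = C²*(5 + C)² (X(C) = (0*(C + C) - C*(5 + C))² = (0*(2*C) - C*(5 + C))² = (0 - C*(5 + C))² = (-C*(5 + C))² = C²*(5 + C)²)
X(s)² = ((-6)²*(5 - 6)²)² = (36*(-1)²)² = (36*1)² = 36² = 1296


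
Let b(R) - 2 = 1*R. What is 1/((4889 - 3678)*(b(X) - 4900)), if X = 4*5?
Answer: -1/5907258 ≈ -1.6928e-7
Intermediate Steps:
X = 20
b(R) = 2 + R (b(R) = 2 + 1*R = 2 + R)
1/((4889 - 3678)*(b(X) - 4900)) = 1/((4889 - 3678)*((2 + 20) - 4900)) = 1/(1211*(22 - 4900)) = 1/(1211*(-4878)) = 1/(-5907258) = -1/5907258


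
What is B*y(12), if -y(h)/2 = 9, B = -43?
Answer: 774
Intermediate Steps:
y(h) = -18 (y(h) = -2*9 = -18)
B*y(12) = -43*(-18) = 774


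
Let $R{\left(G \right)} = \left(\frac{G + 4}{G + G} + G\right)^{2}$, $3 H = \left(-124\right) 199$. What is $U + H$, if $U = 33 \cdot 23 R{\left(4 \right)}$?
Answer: $\frac{32249}{3} \approx 10750.0$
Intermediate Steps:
$H = - \frac{24676}{3}$ ($H = \frac{\left(-124\right) 199}{3} = \frac{1}{3} \left(-24676\right) = - \frac{24676}{3} \approx -8225.3$)
$R{\left(G \right)} = \left(G + \frac{4 + G}{2 G}\right)^{2}$ ($R{\left(G \right)} = \left(\frac{4 + G}{2 G} + G\right)^{2} = \left(G + \frac{4 + G}{2 G}\right)^{2}$)
$U = 18975$ ($U = 33 \cdot 23 \frac{\left(4 + 4 + 2 \cdot 4^{2}\right)^{2}}{4 \cdot 16} = 759 \cdot \frac{1}{4} \cdot \frac{1}{16} \left(4 + 4 + 2 \cdot 16\right)^{2} = 759 \cdot \frac{1}{4} \cdot \frac{1}{16} \left(4 + 4 + 32\right)^{2} = 759 \cdot \frac{1}{4} \cdot \frac{1}{16} \cdot 40^{2} = 759 \cdot \frac{1}{4} \cdot \frac{1}{16} \cdot 1600 = 759 \cdot 25 = 18975$)
$U + H = 18975 - \frac{24676}{3} = \frac{32249}{3}$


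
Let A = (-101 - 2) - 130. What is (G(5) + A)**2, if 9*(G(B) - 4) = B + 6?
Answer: 4202500/81 ≈ 51883.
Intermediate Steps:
G(B) = 14/3 + B/9 (G(B) = 4 + (B + 6)/9 = 4 + (6 + B)/9 = 4 + (2/3 + B/9) = 14/3 + B/9)
A = -233 (A = -103 - 130 = -233)
(G(5) + A)**2 = ((14/3 + (1/9)*5) - 233)**2 = ((14/3 + 5/9) - 233)**2 = (47/9 - 233)**2 = (-2050/9)**2 = 4202500/81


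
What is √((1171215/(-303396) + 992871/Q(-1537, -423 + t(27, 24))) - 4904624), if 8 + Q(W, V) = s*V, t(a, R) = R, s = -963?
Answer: I*√1851413020219967569542506315/19428923614 ≈ 2214.6*I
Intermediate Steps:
Q(W, V) = -8 - 963*V
√((1171215/(-303396) + 992871/Q(-1537, -423 + t(27, 24))) - 4904624) = √((1171215/(-303396) + 992871/(-8 - 963*(-423 + 24))) - 4904624) = √((1171215*(-1/303396) + 992871/(-8 - 963*(-399))) - 4904624) = √((-390405/101132 + 992871/(-8 + 384237)) - 4904624) = √((-390405/101132 + 992871/384229) - 4904624) = √(-49593892773/38857847228 - 4904624) = √(-190583179696675045/38857847228) = I*√1851413020219967569542506315/19428923614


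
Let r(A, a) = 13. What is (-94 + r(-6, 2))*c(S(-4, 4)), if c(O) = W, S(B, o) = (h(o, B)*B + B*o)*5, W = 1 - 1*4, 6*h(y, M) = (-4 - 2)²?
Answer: 243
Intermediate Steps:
h(y, M) = 6 (h(y, M) = (-4 - 2)²/6 = (⅙)*(-6)² = (⅙)*36 = 6)
W = -3 (W = 1 - 4 = -3)
S(B, o) = 30*B + 5*B*o (S(B, o) = (6*B + B*o)*5 = 30*B + 5*B*o)
c(O) = -3
(-94 + r(-6, 2))*c(S(-4, 4)) = (-94 + 13)*(-3) = -81*(-3) = 243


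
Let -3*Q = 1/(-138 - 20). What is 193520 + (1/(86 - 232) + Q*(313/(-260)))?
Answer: 1741006465931/8996520 ≈ 1.9352e+5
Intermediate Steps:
Q = 1/474 (Q = -1/(3*(-138 - 20)) = -⅓/(-158) = -⅓*(-1/158) = 1/474 ≈ 0.0021097)
193520 + (1/(86 - 232) + Q*(313/(-260))) = 193520 + (1/(86 - 232) + (313/(-260))/474) = 193520 + (1/(-146) + (313*(-1/260))/474) = 193520 + (-1/146 + (1/474)*(-313/260)) = 193520 + (-1/146 - 313/123240) = 193520 - 84469/8996520 = 1741006465931/8996520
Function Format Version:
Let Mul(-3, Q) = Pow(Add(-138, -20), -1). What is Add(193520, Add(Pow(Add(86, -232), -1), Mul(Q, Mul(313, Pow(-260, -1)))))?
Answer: Rational(1741006465931, 8996520) ≈ 1.9352e+5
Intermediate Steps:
Q = Rational(1, 474) (Q = Mul(Rational(-1, 3), Pow(Add(-138, -20), -1)) = Mul(Rational(-1, 3), Pow(-158, -1)) = Mul(Rational(-1, 3), Rational(-1, 158)) = Rational(1, 474) ≈ 0.0021097)
Add(193520, Add(Pow(Add(86, -232), -1), Mul(Q, Mul(313, Pow(-260, -1))))) = Add(193520, Add(Pow(Add(86, -232), -1), Mul(Rational(1, 474), Mul(313, Pow(-260, -1))))) = Add(193520, Add(Pow(-146, -1), Mul(Rational(1, 474), Mul(313, Rational(-1, 260))))) = Add(193520, Add(Rational(-1, 146), Mul(Rational(1, 474), Rational(-313, 260)))) = Add(193520, Add(Rational(-1, 146), Rational(-313, 123240))) = Add(193520, Rational(-84469, 8996520)) = Rational(1741006465931, 8996520)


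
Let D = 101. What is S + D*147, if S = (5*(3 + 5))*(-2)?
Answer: 14767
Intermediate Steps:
S = -80 (S = (5*8)*(-2) = 40*(-2) = -80)
S + D*147 = -80 + 101*147 = -80 + 14847 = 14767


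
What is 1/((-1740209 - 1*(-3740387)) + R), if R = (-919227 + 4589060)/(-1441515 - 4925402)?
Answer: 6366917/12734963641393 ≈ 4.9996e-7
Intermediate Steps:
R = -3669833/6366917 (R = 3669833/(-6366917) = 3669833*(-1/6366917) = -3669833/6366917 ≈ -0.57639)
1/((-1740209 - 1*(-3740387)) + R) = 1/((-1740209 - 1*(-3740387)) - 3669833/6366917) = 1/((-1740209 + 3740387) - 3669833/6366917) = 1/(2000178 - 3669833/6366917) = 1/(12734963641393/6366917) = 6366917/12734963641393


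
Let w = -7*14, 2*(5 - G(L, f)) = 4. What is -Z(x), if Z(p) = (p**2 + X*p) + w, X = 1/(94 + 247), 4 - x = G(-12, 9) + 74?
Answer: -1783698/341 ≈ -5230.8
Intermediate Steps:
G(L, f) = 3 (G(L, f) = 5 - 1/2*4 = 5 - 2 = 3)
x = -73 (x = 4 - (3 + 74) = 4 - 1*77 = 4 - 77 = -73)
X = 1/341 ≈ 0.0029326
w = -98
Z(p) = -98 + p**2 + p/341 (Z(p) = (p**2 + p/341) - 98 = -98 + p**2 + p/341)
-Z(x) = -(-98 + (-73)**2 + (1/341)*(-73)) = -(-98 + 5329 - 73/341) = -1*1783698/341 = -1783698/341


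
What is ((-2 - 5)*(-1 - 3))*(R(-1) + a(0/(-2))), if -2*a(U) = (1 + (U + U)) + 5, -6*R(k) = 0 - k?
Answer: -266/3 ≈ -88.667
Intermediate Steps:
R(k) = k/6 (R(k) = -(0 - k)/6 = -(-1)*k/6 = k/6)
a(U) = -3 - U (a(U) = -((1 + (U + U)) + 5)/2 = -((1 + 2*U) + 5)/2 = -(6 + 2*U)/2 = -3 - U)
((-2 - 5)*(-1 - 3))*(R(-1) + a(0/(-2))) = ((-2 - 5)*(-1 - 3))*((⅙)*(-1) + (-3 - 0/(-2))) = (-7*(-4))*(-⅙ + (-3 - 0*(-1)/2)) = 28*(-⅙ + (-3 - 1*0)) = 28*(-⅙ + (-3 + 0)) = 28*(-⅙ - 3) = 28*(-19/6) = -266/3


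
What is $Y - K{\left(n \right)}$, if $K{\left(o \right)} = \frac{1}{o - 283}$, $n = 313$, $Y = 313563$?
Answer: $\frac{9406889}{30} \approx 3.1356 \cdot 10^{5}$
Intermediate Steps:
$K{\left(o \right)} = \frac{1}{-283 + o}$
$Y - K{\left(n \right)} = 313563 - \frac{1}{-283 + 313} = 313563 - \frac{1}{30} = \frac{9406889}{30}$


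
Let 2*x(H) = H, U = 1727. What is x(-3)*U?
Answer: -5181/2 ≈ -2590.5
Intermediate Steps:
x(H) = H/2
x(-3)*U = ((1/2)*(-3))*1727 = -3/2*1727 = -5181/2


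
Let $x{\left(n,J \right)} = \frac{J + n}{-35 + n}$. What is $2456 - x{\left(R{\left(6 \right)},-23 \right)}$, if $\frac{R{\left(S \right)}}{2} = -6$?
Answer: $\frac{115397}{47} \approx 2455.3$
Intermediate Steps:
$R{\left(S \right)} = -12$ ($R{\left(S \right)} = 2 \left(-6\right) = -12$)
$x{\left(n,J \right)} = \frac{J + n}{-35 + n}$
$2456 - x{\left(R{\left(6 \right)},-23 \right)} = 2456 - \frac{-23 - 12}{-35 - 12} = 2456 - \frac{1}{-47} \left(-35\right) = 2456 - \left(- \frac{1}{47}\right) \left(-35\right) = 2456 - \frac{35}{47} = \frac{115397}{47}$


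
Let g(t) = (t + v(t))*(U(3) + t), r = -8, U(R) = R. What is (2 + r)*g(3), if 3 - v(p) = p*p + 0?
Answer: 108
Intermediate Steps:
v(p) = 3 - p**2 (v(p) = 3 - (p*p + 0) = 3 - (p**2 + 0) = 3 - p**2)
g(t) = (3 + t)*(3 + t - t**2) (g(t) = (t + (3 - t**2))*(3 + t) = (3 + t - t**2)*(3 + t) = (3 + t)*(3 + t - t**2))
(2 + r)*g(3) = (2 - 8)*(9 - 1*3**3 - 2*3**2 + 6*3) = -6*(9 - 1*27 - 2*9 + 18) = -6*(9 - 27 - 18 + 18) = -6*(-18) = 108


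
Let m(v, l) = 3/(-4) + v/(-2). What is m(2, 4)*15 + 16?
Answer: -41/4 ≈ -10.250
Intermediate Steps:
m(v, l) = -¾ - v/2 (m(v, l) = 3*(-¼) + v*(-½) = -¾ - v/2)
m(2, 4)*15 + 16 = (-¾ - ½*2)*15 + 16 = (-¾ - 1)*15 + 16 = -7/4*15 + 16 = -105/4 + 16 = -41/4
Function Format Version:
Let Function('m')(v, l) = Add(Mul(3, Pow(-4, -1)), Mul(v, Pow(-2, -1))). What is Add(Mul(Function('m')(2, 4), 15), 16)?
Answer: Rational(-41, 4) ≈ -10.250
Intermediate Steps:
Function('m')(v, l) = Add(Rational(-3, 4), Mul(Rational(-1, 2), v)) (Function('m')(v, l) = Add(Mul(3, Rational(-1, 4)), Mul(v, Rational(-1, 2))) = Add(Rational(-3, 4), Mul(Rational(-1, 2), v)))
Add(Mul(Function('m')(2, 4), 15), 16) = Add(Mul(Add(Rational(-3, 4), Mul(Rational(-1, 2), 2)), 15), 16) = Add(Mul(Add(Rational(-3, 4), -1), 15), 16) = Add(Mul(Rational(-7, 4), 15), 16) = Add(Rational(-105, 4), 16) = Rational(-41, 4)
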